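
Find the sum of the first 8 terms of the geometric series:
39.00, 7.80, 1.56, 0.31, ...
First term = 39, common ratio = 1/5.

Sₙ = a(1 - rⁿ) / (1 - r)
S_8 = 39(1 - (1/5)^8) / (1 - (1/5))
S_8 = 39(1 - (1/390625)) / (4/5)
S_8 = 3808584/78125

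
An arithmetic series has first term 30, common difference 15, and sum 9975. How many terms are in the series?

Using S = n/2 × [2a + (n-1)d]
9975 = n/2 × [2(30) + (n-1)(15)]
9975 = n/2 × [60 + 15n - 15]
19950 = n × [45 + 15n]
15n² + (45)n - 19950 = 0
Discriminant: Δ = (45)² - 4(15)(-19950) = 2025 + 1197000 = 1199025
√Δ = 1095
n = [-(45) + √Δ] / (2·15) = (-45 + 1095) / 30 = 1050 / 30 = 35
(The negative root is discarded since n must be a positive integer.)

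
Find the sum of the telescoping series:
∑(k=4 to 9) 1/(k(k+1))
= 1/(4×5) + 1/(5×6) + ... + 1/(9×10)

Partial fractions: 1/(k(k+1)) = 1/k - 1/(k+1)
The series telescopes:
= (1/4 - 1/5) + (1/5 - 1/6) + ... + (1/9 - 1/10)
= 1/4 - 1/10
= 3/20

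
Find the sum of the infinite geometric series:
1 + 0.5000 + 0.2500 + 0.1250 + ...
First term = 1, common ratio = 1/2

For |r| < 1, S = a / (1 - r)
S = 1 / (1 - (1/2))
S = 1 / (1/2)
S = 2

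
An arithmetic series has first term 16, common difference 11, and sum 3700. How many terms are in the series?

Using S = n/2 × [2a + (n-1)d]
3700 = n/2 × [2(16) + (n-1)(11)]
3700 = n/2 × [32 + 11n - 11]
7400 = n × [21 + 11n]
11n² + (21)n - 7400 = 0
Discriminant: Δ = (21)² - 4(11)(-7400) = 441 + 325600 = 326041
√Δ = 571
n = [-(21) + √Δ] / (2·11) = (-21 + 571) / 22 = 550 / 22 = 25
(The negative root is discarded since n must be a positive integer.)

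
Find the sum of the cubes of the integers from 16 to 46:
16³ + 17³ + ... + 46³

Use ∑_{k=1}^{n} k³ = [n(n+1)/2]², then subtract the first 15 terms.
∑_{k=1}^{46} k³ = [46×47/2]² = 1081² = 1168561
∑_{k=1}^{15} k³ = [15×16/2]² = 120² = 14400
∑_{k=16}^{46} k³ = 1168561 - 14400 = 1154161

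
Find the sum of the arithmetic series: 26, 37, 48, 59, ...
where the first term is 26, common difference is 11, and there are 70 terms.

Sₙ = n/2 × (first + last)
Last term = a + (n-1)d = 26 + (70-1)×11 = 785
S_70 = 70/2 × (26 + 785)
S_70 = 70/2 × 811 = 28385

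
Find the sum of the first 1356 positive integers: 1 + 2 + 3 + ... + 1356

Formula: ∑k = n(n+1)/2
= 1356×1357/2
= 1840092/2
= 920046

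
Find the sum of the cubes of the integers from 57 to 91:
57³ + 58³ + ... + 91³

Use ∑_{k=1}^{n} k³ = [n(n+1)/2]², then subtract the first 56 terms.
∑_{k=1}^{91} k³ = [91×92/2]² = 4186² = 17522596
∑_{k=1}^{56} k³ = [56×57/2]² = 1596² = 2547216
∑_{k=57}^{91} k³ = 17522596 - 2547216 = 14975380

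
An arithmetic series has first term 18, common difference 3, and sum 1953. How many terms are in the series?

Using S = n/2 × [2a + (n-1)d]
1953 = n/2 × [2(18) + (n-1)(3)]
1953 = n/2 × [36 + 3n - 3]
3906 = n × [33 + 3n]
3n² + (33)n - 3906 = 0
Discriminant: Δ = (33)² - 4(3)(-3906) = 1089 + 46872 = 47961
√Δ = 219
n = [-(33) + √Δ] / (2·3) = (-33 + 219) / 6 = 186 / 6 = 31
(The negative root is discarded since n must be a positive integer.)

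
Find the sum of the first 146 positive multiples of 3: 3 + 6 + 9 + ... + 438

Factor out 3: = 3(1 + 2 + ... + 146) = 3 × n(n+1)/2
= 3 × 146×147/2
= 3 × 10731
= 32193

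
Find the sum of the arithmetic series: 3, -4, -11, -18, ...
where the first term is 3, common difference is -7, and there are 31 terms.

Sₙ = n/2 × (first + last)
Last term = a + (n-1)d = 3 + (31-1)×(-7) = -207
S_31 = 31/2 × (3 + (-207))
S_31 = 31/2 × (-204) = -3162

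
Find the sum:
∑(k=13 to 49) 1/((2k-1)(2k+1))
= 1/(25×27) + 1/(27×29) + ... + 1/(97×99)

Partial fractions: 1/((2k-1)(2k+1)) = (1/2)[1/(2k-1) - 1/(2k+1)]
The series telescopes:
= (1/2)[1/25 - 1/99]
= 37/2475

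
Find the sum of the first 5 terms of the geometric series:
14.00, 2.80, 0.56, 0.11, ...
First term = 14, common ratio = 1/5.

Sₙ = a(1 - rⁿ) / (1 - r)
S_5 = 14(1 - (1/5)^5) / (1 - (1/5))
S_5 = 14(1 - (1/3125)) / (4/5)
S_5 = 10934/625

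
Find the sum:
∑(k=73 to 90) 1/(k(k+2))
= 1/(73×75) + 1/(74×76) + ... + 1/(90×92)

Partial fractions: 1/(k(k+2)) = (1/2)[1/k - 1/(k+2)]
Telescoping leaves the first two and last two terms:
= (1/2)[1/73 + 1/74 - 1/91 - 1/92]
= 121059/45225544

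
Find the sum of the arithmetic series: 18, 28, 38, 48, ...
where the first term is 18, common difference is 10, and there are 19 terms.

Sₙ = n/2 × (first + last)
Last term = a + (n-1)d = 18 + (19-1)×10 = 198
S_19 = 19/2 × (18 + 198)
S_19 = 19/2 × 216 = 2052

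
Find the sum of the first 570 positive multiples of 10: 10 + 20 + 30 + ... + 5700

Factor out 10: = 10(1 + 2 + ... + 570) = 10 × n(n+1)/2
= 10 × 570×571/2
= 10 × 162735
= 1627350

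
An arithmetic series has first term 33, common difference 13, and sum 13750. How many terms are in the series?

Using S = n/2 × [2a + (n-1)d]
13750 = n/2 × [2(33) + (n-1)(13)]
13750 = n/2 × [66 + 13n - 13]
27500 = n × [53 + 13n]
13n² + (53)n - 27500 = 0
Discriminant: Δ = (53)² - 4(13)(-27500) = 2809 + 1430000 = 1432809
√Δ = 1197
n = [-(53) + √Δ] / (2·13) = (-53 + 1197) / 26 = 1144 / 26 = 44
(The negative root is discarded since n must be a positive integer.)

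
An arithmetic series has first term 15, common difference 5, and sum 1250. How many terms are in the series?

Using S = n/2 × [2a + (n-1)d]
1250 = n/2 × [2(15) + (n-1)(5)]
1250 = n/2 × [30 + 5n - 5]
2500 = n × [25 + 5n]
5n² + (25)n - 2500 = 0
Discriminant: Δ = (25)² - 4(5)(-2500) = 625 + 50000 = 50625
√Δ = 225
n = [-(25) + √Δ] / (2·5) = (-25 + 225) / 10 = 200 / 10 = 20
(The negative root is discarded since n must be a positive integer.)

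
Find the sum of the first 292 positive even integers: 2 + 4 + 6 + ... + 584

Sum of first n even numbers = n(n+1)
= 292×293
= 85556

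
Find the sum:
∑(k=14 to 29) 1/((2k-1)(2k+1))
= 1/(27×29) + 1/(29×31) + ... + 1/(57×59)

Partial fractions: 1/((2k-1)(2k+1)) = (1/2)[1/(2k-1) - 1/(2k+1)]
The series telescopes:
= (1/2)[1/27 - 1/59]
= 16/1593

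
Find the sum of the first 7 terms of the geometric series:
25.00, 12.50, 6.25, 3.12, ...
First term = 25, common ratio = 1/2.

Sₙ = a(1 - rⁿ) / (1 - r)
S_7 = 25(1 - (1/2)^7) / (1 - (1/2))
S_7 = 25(1 - (1/128)) / (1/2)
S_7 = 3175/64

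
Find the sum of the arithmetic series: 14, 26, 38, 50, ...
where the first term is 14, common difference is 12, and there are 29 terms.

Sₙ = n/2 × (first + last)
Last term = a + (n-1)d = 14 + (29-1)×12 = 350
S_29 = 29/2 × (14 + 350)
S_29 = 29/2 × 364 = 5278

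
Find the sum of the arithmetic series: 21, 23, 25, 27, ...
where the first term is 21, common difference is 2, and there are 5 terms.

Sₙ = n/2 × (first + last)
Last term = a + (n-1)d = 21 + (5-1)×2 = 29
S_5 = 5/2 × (21 + 29)
S_5 = 5/2 × 50 = 125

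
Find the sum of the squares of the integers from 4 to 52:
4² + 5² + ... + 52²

Use ∑_{k=1}^{n} k² = n(n+1)(2n+1)/6, then subtract the first 3 terms.
∑_{k=1}^{52} k² = 52×53×105/6 = 48230
∑_{k=1}^{3} k² = 3×4×7/6 = 14
∑_{k=4}^{52} k² = 48230 - 14 = 48216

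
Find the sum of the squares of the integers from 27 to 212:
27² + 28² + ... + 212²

Use ∑_{k=1}^{n} k² = n(n+1)(2n+1)/6, then subtract the first 26 terms.
∑_{k=1}^{212} k² = 212×213×425/6 = 3198550
∑_{k=1}^{26} k² = 26×27×53/6 = 6201
∑_{k=27}^{212} k² = 3198550 - 6201 = 3192349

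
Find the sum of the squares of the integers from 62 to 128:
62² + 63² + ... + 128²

Use ∑_{k=1}^{n} k² = n(n+1)(2n+1)/6, then subtract the first 61 terms.
∑_{k=1}^{128} k² = 128×129×257/6 = 707264
∑_{k=1}^{61} k² = 61×62×123/6 = 77531
∑_{k=62}^{128} k² = 707264 - 77531 = 629733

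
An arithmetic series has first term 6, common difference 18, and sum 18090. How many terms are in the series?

Using S = n/2 × [2a + (n-1)d]
18090 = n/2 × [2(6) + (n-1)(18)]
18090 = n/2 × [12 + 18n - 18]
36180 = n × [-6 + 18n]
18n² + (-6)n - 36180 = 0
Discriminant: Δ = (-6)² - 4(18)(-36180) = 36 + 2604960 = 2604996
√Δ = 1614
n = [-(-6) + √Δ] / (2·18) = (6 + 1614) / 36 = 1620 / 36 = 45
(The negative root is discarded since n must be a positive integer.)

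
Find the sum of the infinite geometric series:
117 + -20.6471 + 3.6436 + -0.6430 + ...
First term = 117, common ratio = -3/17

For |r| < 1, S = a / (1 - r)
S = 117 / (1 - (-3/17))
S = 117 / (20/17)
S = 1989/20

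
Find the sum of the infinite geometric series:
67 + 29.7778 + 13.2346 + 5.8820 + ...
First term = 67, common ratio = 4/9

For |r| < 1, S = a / (1 - r)
S = 67 / (1 - (4/9))
S = 67 / (5/9)
S = 603/5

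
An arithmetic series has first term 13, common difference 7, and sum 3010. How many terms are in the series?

Using S = n/2 × [2a + (n-1)d]
3010 = n/2 × [2(13) + (n-1)(7)]
3010 = n/2 × [26 + 7n - 7]
6020 = n × [19 + 7n]
7n² + (19)n - 6020 = 0
Discriminant: Δ = (19)² - 4(7)(-6020) = 361 + 168560 = 168921
√Δ = 411
n = [-(19) + √Δ] / (2·7) = (-19 + 411) / 14 = 392 / 14 = 28
(The negative root is discarded since n must be a positive integer.)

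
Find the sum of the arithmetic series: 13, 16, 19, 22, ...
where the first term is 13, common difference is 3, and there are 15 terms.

Sₙ = n/2 × (first + last)
Last term = a + (n-1)d = 13 + (15-1)×3 = 55
S_15 = 15/2 × (13 + 55)
S_15 = 15/2 × 68 = 510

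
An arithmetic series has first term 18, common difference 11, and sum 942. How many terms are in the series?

Using S = n/2 × [2a + (n-1)d]
942 = n/2 × [2(18) + (n-1)(11)]
942 = n/2 × [36 + 11n - 11]
1884 = n × [25 + 11n]
11n² + (25)n - 1884 = 0
Discriminant: Δ = (25)² - 4(11)(-1884) = 625 + 82896 = 83521
√Δ = 289
n = [-(25) + √Δ] / (2·11) = (-25 + 289) / 22 = 264 / 22 = 12
(The negative root is discarded since n must be a positive integer.)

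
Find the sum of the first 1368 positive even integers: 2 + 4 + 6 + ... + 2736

Sum of first n even numbers = n(n+1)
= 1368×1369
= 1872792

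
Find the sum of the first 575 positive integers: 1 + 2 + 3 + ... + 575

Formula: ∑k = n(n+1)/2
= 575×576/2
= 331200/2
= 165600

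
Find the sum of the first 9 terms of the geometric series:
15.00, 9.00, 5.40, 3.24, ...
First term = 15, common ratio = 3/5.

Sₙ = a(1 - rⁿ) / (1 - r)
S_9 = 15(1 - (3/5)^9) / (1 - (3/5))
S_9 = 15(1 - (19683/1953125)) / (2/5)
S_9 = 2900163/78125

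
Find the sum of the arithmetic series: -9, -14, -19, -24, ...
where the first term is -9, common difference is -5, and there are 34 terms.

Sₙ = n/2 × (first + last)
Last term = a + (n-1)d = -9 + (34-1)×(-5) = -174
S_34 = 34/2 × (-9 + (-174))
S_34 = 34/2 × (-183) = -3111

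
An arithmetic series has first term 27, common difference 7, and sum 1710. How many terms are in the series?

Using S = n/2 × [2a + (n-1)d]
1710 = n/2 × [2(27) + (n-1)(7)]
1710 = n/2 × [54 + 7n - 7]
3420 = n × [47 + 7n]
7n² + (47)n - 3420 = 0
Discriminant: Δ = (47)² - 4(7)(-3420) = 2209 + 95760 = 97969
√Δ = 313
n = [-(47) + √Δ] / (2·7) = (-47 + 313) / 14 = 266 / 14 = 19
(The negative root is discarded since n must be a positive integer.)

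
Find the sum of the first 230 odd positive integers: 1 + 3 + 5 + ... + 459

Sum of first n odd numbers = n²
= 230²
= 52900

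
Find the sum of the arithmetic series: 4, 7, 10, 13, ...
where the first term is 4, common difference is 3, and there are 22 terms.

Sₙ = n/2 × (first + last)
Last term = a + (n-1)d = 4 + (22-1)×3 = 67
S_22 = 22/2 × (4 + 67)
S_22 = 22/2 × 71 = 781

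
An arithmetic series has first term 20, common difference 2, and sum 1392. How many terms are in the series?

Using S = n/2 × [2a + (n-1)d]
1392 = n/2 × [2(20) + (n-1)(2)]
1392 = n/2 × [40 + 2n - 2]
2784 = n × [38 + 2n]
2n² + (38)n - 2784 = 0
Discriminant: Δ = (38)² - 4(2)(-2784) = 1444 + 22272 = 23716
√Δ = 154
n = [-(38) + √Δ] / (2·2) = (-38 + 154) / 4 = 116 / 4 = 29
(The negative root is discarded since n must be a positive integer.)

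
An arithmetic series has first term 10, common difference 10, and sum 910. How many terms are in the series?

Using S = n/2 × [2a + (n-1)d]
910 = n/2 × [2(10) + (n-1)(10)]
910 = n/2 × [20 + 10n - 10]
1820 = n × [10 + 10n]
10n² + (10)n - 1820 = 0
Discriminant: Δ = (10)² - 4(10)(-1820) = 100 + 72800 = 72900
√Δ = 270
n = [-(10) + √Δ] / (2·10) = (-10 + 270) / 20 = 260 / 20 = 13
(The negative root is discarded since n must be a positive integer.)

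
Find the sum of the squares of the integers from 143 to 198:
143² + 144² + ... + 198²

Use ∑_{k=1}^{n} k² = n(n+1)(2n+1)/6, then subtract the first 142 terms.
∑_{k=1}^{198} k² = 198×199×397/6 = 2607099
∑_{k=1}^{142} k² = 142×143×285/6 = 964535
∑_{k=143}^{198} k² = 2607099 - 964535 = 1642564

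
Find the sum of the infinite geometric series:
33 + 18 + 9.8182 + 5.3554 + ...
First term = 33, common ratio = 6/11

For |r| < 1, S = a / (1 - r)
S = 33 / (1 - (6/11))
S = 33 / (5/11)
S = 363/5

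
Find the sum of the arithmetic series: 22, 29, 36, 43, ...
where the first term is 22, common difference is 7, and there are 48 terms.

Sₙ = n/2 × (first + last)
Last term = a + (n-1)d = 22 + (48-1)×7 = 351
S_48 = 48/2 × (22 + 351)
S_48 = 48/2 × 373 = 8952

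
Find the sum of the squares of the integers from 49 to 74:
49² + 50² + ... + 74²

Use ∑_{k=1}^{n} k² = n(n+1)(2n+1)/6, then subtract the first 48 terms.
∑_{k=1}^{74} k² = 74×75×149/6 = 137825
∑_{k=1}^{48} k² = 48×49×97/6 = 38024
∑_{k=49}^{74} k² = 137825 - 38024 = 99801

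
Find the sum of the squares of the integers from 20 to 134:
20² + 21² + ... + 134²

Use ∑_{k=1}^{n} k² = n(n+1)(2n+1)/6, then subtract the first 19 terms.
∑_{k=1}^{134} k² = 134×135×269/6 = 811035
∑_{k=1}^{19} k² = 19×20×39/6 = 2470
∑_{k=20}^{134} k² = 811035 - 2470 = 808565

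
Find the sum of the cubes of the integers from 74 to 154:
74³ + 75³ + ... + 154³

Use ∑_{k=1}^{n} k³ = [n(n+1)/2]², then subtract the first 73 terms.
∑_{k=1}^{154} k³ = [154×155/2]² = 11935² = 142444225
∑_{k=1}^{73} k³ = [73×74/2]² = 2701² = 7295401
∑_{k=74}^{154} k³ = 142444225 - 7295401 = 135148824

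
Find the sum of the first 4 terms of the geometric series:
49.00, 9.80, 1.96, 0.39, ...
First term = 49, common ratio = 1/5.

Sₙ = a(1 - rⁿ) / (1 - r)
S_4 = 49(1 - (1/5)^4) / (1 - (1/5))
S_4 = 49(1 - (1/625)) / (4/5)
S_4 = 7644/125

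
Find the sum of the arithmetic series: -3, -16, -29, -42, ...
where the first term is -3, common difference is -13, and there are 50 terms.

Sₙ = n/2 × (first + last)
Last term = a + (n-1)d = -3 + (50-1)×(-13) = -640
S_50 = 50/2 × (-3 + (-640))
S_50 = 50/2 × (-643) = -16075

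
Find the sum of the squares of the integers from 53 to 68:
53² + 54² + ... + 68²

Use ∑_{k=1}^{n} k² = n(n+1)(2n+1)/6, then subtract the first 52 terms.
∑_{k=1}^{68} k² = 68×69×137/6 = 107134
∑_{k=1}^{52} k² = 52×53×105/6 = 48230
∑_{k=53}^{68} k² = 107134 - 48230 = 58904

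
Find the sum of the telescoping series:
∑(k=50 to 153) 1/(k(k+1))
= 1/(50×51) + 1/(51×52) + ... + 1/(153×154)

Partial fractions: 1/(k(k+1)) = 1/k - 1/(k+1)
The series telescopes:
= (1/50 - 1/51) + (1/51 - 1/52) + ... + (1/153 - 1/154)
= 1/50 - 1/154
= 26/1925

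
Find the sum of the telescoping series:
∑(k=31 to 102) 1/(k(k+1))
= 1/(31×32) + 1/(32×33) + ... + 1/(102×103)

Partial fractions: 1/(k(k+1)) = 1/k - 1/(k+1)
The series telescopes:
= (1/31 - 1/32) + (1/32 - 1/33) + ... + (1/102 - 1/103)
= 1/31 - 1/103
= 72/3193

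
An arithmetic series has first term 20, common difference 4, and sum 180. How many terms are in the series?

Using S = n/2 × [2a + (n-1)d]
180 = n/2 × [2(20) + (n-1)(4)]
180 = n/2 × [40 + 4n - 4]
360 = n × [36 + 4n]
4n² + (36)n - 360 = 0
Discriminant: Δ = (36)² - 4(4)(-360) = 1296 + 5760 = 7056
√Δ = 84
n = [-(36) + √Δ] / (2·4) = (-36 + 84) / 8 = 48 / 8 = 6
(The negative root is discarded since n must be a positive integer.)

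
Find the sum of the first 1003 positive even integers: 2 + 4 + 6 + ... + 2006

Sum of first n even numbers = n(n+1)
= 1003×1004
= 1007012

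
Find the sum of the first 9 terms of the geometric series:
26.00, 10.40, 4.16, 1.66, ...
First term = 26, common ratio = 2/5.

Sₙ = a(1 - rⁿ) / (1 - r)
S_9 = 26(1 - (2/5)^9) / (1 - (2/5))
S_9 = 26(1 - (512/1953125)) / (3/5)
S_9 = 16922646/390625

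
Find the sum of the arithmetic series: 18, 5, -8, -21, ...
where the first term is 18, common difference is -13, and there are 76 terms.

Sₙ = n/2 × (first + last)
Last term = a + (n-1)d = 18 + (76-1)×(-13) = -957
S_76 = 76/2 × (18 + (-957))
S_76 = 76/2 × (-939) = -35682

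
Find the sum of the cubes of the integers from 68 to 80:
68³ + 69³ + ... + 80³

Use ∑_{k=1}^{n} k³ = [n(n+1)/2]², then subtract the first 67 terms.
∑_{k=1}^{80} k³ = [80×81/2]² = 3240² = 10497600
∑_{k=1}^{67} k³ = [67×68/2]² = 2278² = 5189284
∑_{k=68}^{80} k³ = 10497600 - 5189284 = 5308316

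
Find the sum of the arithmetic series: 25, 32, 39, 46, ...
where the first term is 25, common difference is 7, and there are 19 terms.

Sₙ = n/2 × (first + last)
Last term = a + (n-1)d = 25 + (19-1)×7 = 151
S_19 = 19/2 × (25 + 151)
S_19 = 19/2 × 176 = 1672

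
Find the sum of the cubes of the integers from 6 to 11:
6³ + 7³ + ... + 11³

Use ∑_{k=1}^{n} k³ = [n(n+1)/2]², then subtract the first 5 terms.
∑_{k=1}^{11} k³ = [11×12/2]² = 66² = 4356
∑_{k=1}^{5} k³ = [5×6/2]² = 15² = 225
∑_{k=6}^{11} k³ = 4356 - 225 = 4131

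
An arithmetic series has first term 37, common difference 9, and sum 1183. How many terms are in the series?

Using S = n/2 × [2a + (n-1)d]
1183 = n/2 × [2(37) + (n-1)(9)]
1183 = n/2 × [74 + 9n - 9]
2366 = n × [65 + 9n]
9n² + (65)n - 2366 = 0
Discriminant: Δ = (65)² - 4(9)(-2366) = 4225 + 85176 = 89401
√Δ = 299
n = [-(65) + √Δ] / (2·9) = (-65 + 299) / 18 = 234 / 18 = 13
(The negative root is discarded since n must be a positive integer.)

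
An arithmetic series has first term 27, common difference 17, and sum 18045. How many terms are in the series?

Using S = n/2 × [2a + (n-1)d]
18045 = n/2 × [2(27) + (n-1)(17)]
18045 = n/2 × [54 + 17n - 17]
36090 = n × [37 + 17n]
17n² + (37)n - 36090 = 0
Discriminant: Δ = (37)² - 4(17)(-36090) = 1369 + 2454120 = 2455489
√Δ = 1567
n = [-(37) + √Δ] / (2·17) = (-37 + 1567) / 34 = 1530 / 34 = 45
(The negative root is discarded since n must be a positive integer.)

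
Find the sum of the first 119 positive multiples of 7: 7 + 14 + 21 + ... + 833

Factor out 7: = 7(1 + 2 + ... + 119) = 7 × n(n+1)/2
= 7 × 119×120/2
= 7 × 7140
= 49980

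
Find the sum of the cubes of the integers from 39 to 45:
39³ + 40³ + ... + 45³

Use ∑_{k=1}^{n} k³ = [n(n+1)/2]², then subtract the first 38 terms.
∑_{k=1}^{45} k³ = [45×46/2]² = 1035² = 1071225
∑_{k=1}^{38} k³ = [38×39/2]² = 741² = 549081
∑_{k=39}^{45} k³ = 1071225 - 549081 = 522144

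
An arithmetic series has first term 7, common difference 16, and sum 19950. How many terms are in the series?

Using S = n/2 × [2a + (n-1)d]
19950 = n/2 × [2(7) + (n-1)(16)]
19950 = n/2 × [14 + 16n - 16]
39900 = n × [-2 + 16n]
16n² + (-2)n - 39900 = 0
Discriminant: Δ = (-2)² - 4(16)(-39900) = 4 + 2553600 = 2553604
√Δ = 1598
n = [-(-2) + √Δ] / (2·16) = (2 + 1598) / 32 = 1600 / 32 = 50
(The negative root is discarded since n must be a positive integer.)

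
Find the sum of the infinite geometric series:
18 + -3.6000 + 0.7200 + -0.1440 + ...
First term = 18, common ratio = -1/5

For |r| < 1, S = a / (1 - r)
S = 18 / (1 - (-1/5))
S = 18 / (6/5)
S = 15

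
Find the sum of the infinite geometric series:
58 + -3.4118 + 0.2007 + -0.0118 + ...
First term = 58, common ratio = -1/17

For |r| < 1, S = a / (1 - r)
S = 58 / (1 - (-1/17))
S = 58 / (18/17)
S = 493/9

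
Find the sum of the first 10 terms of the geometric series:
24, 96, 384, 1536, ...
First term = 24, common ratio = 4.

Sₙ = a(1 - rⁿ) / (1 - r)
S_10 = 24(1 - 4^10) / (1 - 4)
S_10 = 24(1 - 1048576) / (-3)
S_10 = 8388600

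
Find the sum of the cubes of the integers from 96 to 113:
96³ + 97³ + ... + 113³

Use ∑_{k=1}^{n} k³ = [n(n+1)/2]², then subtract the first 95 terms.
∑_{k=1}^{113} k³ = [113×114/2]² = 6441² = 41486481
∑_{k=1}^{95} k³ = [95×96/2]² = 4560² = 20793600
∑_{k=96}^{113} k³ = 41486481 - 20793600 = 20692881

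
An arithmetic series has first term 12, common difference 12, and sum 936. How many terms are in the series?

Using S = n/2 × [2a + (n-1)d]
936 = n/2 × [2(12) + (n-1)(12)]
936 = n/2 × [24 + 12n - 12]
1872 = n × [12 + 12n]
12n² + (12)n - 1872 = 0
Discriminant: Δ = (12)² - 4(12)(-1872) = 144 + 89856 = 90000
√Δ = 300
n = [-(12) + √Δ] / (2·12) = (-12 + 300) / 24 = 288 / 24 = 12
(The negative root is discarded since n must be a positive integer.)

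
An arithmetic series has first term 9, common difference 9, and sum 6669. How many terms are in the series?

Using S = n/2 × [2a + (n-1)d]
6669 = n/2 × [2(9) + (n-1)(9)]
6669 = n/2 × [18 + 9n - 9]
13338 = n × [9 + 9n]
9n² + (9)n - 13338 = 0
Discriminant: Δ = (9)² - 4(9)(-13338) = 81 + 480168 = 480249
√Δ = 693
n = [-(9) + √Δ] / (2·9) = (-9 + 693) / 18 = 684 / 18 = 38
(The negative root is discarded since n must be a positive integer.)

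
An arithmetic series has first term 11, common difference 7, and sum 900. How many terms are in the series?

Using S = n/2 × [2a + (n-1)d]
900 = n/2 × [2(11) + (n-1)(7)]
900 = n/2 × [22 + 7n - 7]
1800 = n × [15 + 7n]
7n² + (15)n - 1800 = 0
Discriminant: Δ = (15)² - 4(7)(-1800) = 225 + 50400 = 50625
√Δ = 225
n = [-(15) + √Δ] / (2·7) = (-15 + 225) / 14 = 210 / 14 = 15
(The negative root is discarded since n must be a positive integer.)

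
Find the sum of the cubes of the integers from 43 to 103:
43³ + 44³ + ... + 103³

Use ∑_{k=1}^{n} k³ = [n(n+1)/2]², then subtract the first 42 terms.
∑_{k=1}^{103} k³ = [103×104/2]² = 5356² = 28686736
∑_{k=1}^{42} k³ = [42×43/2]² = 903² = 815409
∑_{k=43}^{103} k³ = 28686736 - 815409 = 27871327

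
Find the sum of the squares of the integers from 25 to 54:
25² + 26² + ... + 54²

Use ∑_{k=1}^{n} k² = n(n+1)(2n+1)/6, then subtract the first 24 terms.
∑_{k=1}^{54} k² = 54×55×109/6 = 53955
∑_{k=1}^{24} k² = 24×25×49/6 = 4900
∑_{k=25}^{54} k² = 53955 - 4900 = 49055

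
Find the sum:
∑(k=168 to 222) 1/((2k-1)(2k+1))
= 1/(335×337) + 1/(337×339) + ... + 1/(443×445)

Partial fractions: 1/((2k-1)(2k+1)) = (1/2)[1/(2k-1) - 1/(2k+1)]
The series telescopes:
= (1/2)[1/335 - 1/445]
= 11/29815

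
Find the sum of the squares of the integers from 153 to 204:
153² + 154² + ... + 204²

Use ∑_{k=1}^{n} k² = n(n+1)(2n+1)/6, then subtract the first 152 terms.
∑_{k=1}^{204} k² = 204×205×409/6 = 2850730
∑_{k=1}^{152} k² = 152×153×305/6 = 1182180
∑_{k=153}^{204} k² = 2850730 - 1182180 = 1668550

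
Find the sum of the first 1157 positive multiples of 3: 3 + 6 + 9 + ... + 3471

Factor out 3: = 3(1 + 2 + ... + 1157) = 3 × n(n+1)/2
= 3 × 1157×1158/2
= 3 × 669903
= 2009709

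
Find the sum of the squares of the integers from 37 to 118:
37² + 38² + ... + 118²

Use ∑_{k=1}^{n} k² = n(n+1)(2n+1)/6, then subtract the first 36 terms.
∑_{k=1}^{118} k² = 118×119×237/6 = 554659
∑_{k=1}^{36} k² = 36×37×73/6 = 16206
∑_{k=37}^{118} k² = 554659 - 16206 = 538453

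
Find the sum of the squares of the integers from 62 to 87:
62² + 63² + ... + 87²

Use ∑_{k=1}^{n} k² = n(n+1)(2n+1)/6, then subtract the first 61 terms.
∑_{k=1}^{87} k² = 87×88×175/6 = 223300
∑_{k=1}^{61} k² = 61×62×123/6 = 77531
∑_{k=62}^{87} k² = 223300 - 77531 = 145769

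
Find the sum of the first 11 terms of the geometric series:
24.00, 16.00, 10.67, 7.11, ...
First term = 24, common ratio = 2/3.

Sₙ = a(1 - rⁿ) / (1 - r)
S_11 = 24(1 - (2/3)^11) / (1 - (2/3))
S_11 = 24(1 - (2048/177147)) / (1/3)
S_11 = 1400792/19683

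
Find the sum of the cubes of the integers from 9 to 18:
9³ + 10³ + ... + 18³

Use ∑_{k=1}^{n} k³ = [n(n+1)/2]², then subtract the first 8 terms.
∑_{k=1}^{18} k³ = [18×19/2]² = 171² = 29241
∑_{k=1}^{8} k³ = [8×9/2]² = 36² = 1296
∑_{k=9}^{18} k³ = 29241 - 1296 = 27945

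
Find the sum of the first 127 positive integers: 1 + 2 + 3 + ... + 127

Formula: ∑k = n(n+1)/2
= 127×128/2
= 16256/2
= 8128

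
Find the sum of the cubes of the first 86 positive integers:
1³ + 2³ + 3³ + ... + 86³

Formula: ∑k³ = [n(n+1)/2]²
= [86×87/2]²
= 3741²
= 13995081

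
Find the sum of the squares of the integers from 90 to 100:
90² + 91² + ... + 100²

Use ∑_{k=1}^{n} k² = n(n+1)(2n+1)/6, then subtract the first 89 terms.
∑_{k=1}^{100} k² = 100×101×201/6 = 338350
∑_{k=1}^{89} k² = 89×90×179/6 = 238965
∑_{k=90}^{100} k² = 338350 - 238965 = 99385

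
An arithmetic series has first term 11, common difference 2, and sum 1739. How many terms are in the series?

Using S = n/2 × [2a + (n-1)d]
1739 = n/2 × [2(11) + (n-1)(2)]
1739 = n/2 × [22 + 2n - 2]
3478 = n × [20 + 2n]
2n² + (20)n - 3478 = 0
Discriminant: Δ = (20)² - 4(2)(-3478) = 400 + 27824 = 28224
√Δ = 168
n = [-(20) + √Δ] / (2·2) = (-20 + 168) / 4 = 148 / 4 = 37
(The negative root is discarded since n must be a positive integer.)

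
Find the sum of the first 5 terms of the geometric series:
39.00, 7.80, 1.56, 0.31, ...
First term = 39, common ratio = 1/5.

Sₙ = a(1 - rⁿ) / (1 - r)
S_5 = 39(1 - (1/5)^5) / (1 - (1/5))
S_5 = 39(1 - (1/3125)) / (4/5)
S_5 = 30459/625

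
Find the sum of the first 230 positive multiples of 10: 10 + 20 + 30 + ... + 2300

Factor out 10: = 10(1 + 2 + ... + 230) = 10 × n(n+1)/2
= 10 × 230×231/2
= 10 × 26565
= 265650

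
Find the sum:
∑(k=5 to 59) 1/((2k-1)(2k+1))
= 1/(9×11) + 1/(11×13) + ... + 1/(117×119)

Partial fractions: 1/((2k-1)(2k+1)) = (1/2)[1/(2k-1) - 1/(2k+1)]
The series telescopes:
= (1/2)[1/9 - 1/119]
= 55/1071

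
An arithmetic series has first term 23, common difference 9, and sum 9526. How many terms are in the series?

Using S = n/2 × [2a + (n-1)d]
9526 = n/2 × [2(23) + (n-1)(9)]
9526 = n/2 × [46 + 9n - 9]
19052 = n × [37 + 9n]
9n² + (37)n - 19052 = 0
Discriminant: Δ = (37)² - 4(9)(-19052) = 1369 + 685872 = 687241
√Δ = 829
n = [-(37) + √Δ] / (2·9) = (-37 + 829) / 18 = 792 / 18 = 44
(The negative root is discarded since n must be a positive integer.)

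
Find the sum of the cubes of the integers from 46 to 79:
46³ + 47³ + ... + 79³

Use ∑_{k=1}^{n} k³ = [n(n+1)/2]², then subtract the first 45 terms.
∑_{k=1}^{79} k³ = [79×80/2]² = 3160² = 9985600
∑_{k=1}^{45} k³ = [45×46/2]² = 1035² = 1071225
∑_{k=46}^{79} k³ = 9985600 - 1071225 = 8914375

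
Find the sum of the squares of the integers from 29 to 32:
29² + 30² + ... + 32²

Use ∑_{k=1}^{n} k² = n(n+1)(2n+1)/6, then subtract the first 28 terms.
∑_{k=1}^{32} k² = 32×33×65/6 = 11440
∑_{k=1}^{28} k² = 28×29×57/6 = 7714
∑_{k=29}^{32} k² = 11440 - 7714 = 3726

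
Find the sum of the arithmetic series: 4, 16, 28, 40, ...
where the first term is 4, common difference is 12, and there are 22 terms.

Sₙ = n/2 × (first + last)
Last term = a + (n-1)d = 4 + (22-1)×12 = 256
S_22 = 22/2 × (4 + 256)
S_22 = 22/2 × 260 = 2860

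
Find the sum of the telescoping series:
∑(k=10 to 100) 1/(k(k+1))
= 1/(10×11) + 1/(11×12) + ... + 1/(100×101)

Partial fractions: 1/(k(k+1)) = 1/k - 1/(k+1)
The series telescopes:
= (1/10 - 1/11) + (1/11 - 1/12) + ... + (1/100 - 1/101)
= 1/10 - 1/101
= 91/1010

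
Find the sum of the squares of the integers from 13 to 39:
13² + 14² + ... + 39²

Use ∑_{k=1}^{n} k² = n(n+1)(2n+1)/6, then subtract the first 12 terms.
∑_{k=1}^{39} k² = 39×40×79/6 = 20540
∑_{k=1}^{12} k² = 12×13×25/6 = 650
∑_{k=13}^{39} k² = 20540 - 650 = 19890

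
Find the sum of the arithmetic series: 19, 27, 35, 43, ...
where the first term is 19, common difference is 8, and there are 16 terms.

Sₙ = n/2 × (first + last)
Last term = a + (n-1)d = 19 + (16-1)×8 = 139
S_16 = 16/2 × (19 + 139)
S_16 = 16/2 × 158 = 1264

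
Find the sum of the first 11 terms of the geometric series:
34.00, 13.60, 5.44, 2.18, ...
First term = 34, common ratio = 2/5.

Sₙ = a(1 - rⁿ) / (1 - r)
S_11 = 34(1 - (2/5)^11) / (1 - (2/5))
S_11 = 34(1 - (2048/48828125)) / (3/5)
S_11 = 553362206/9765625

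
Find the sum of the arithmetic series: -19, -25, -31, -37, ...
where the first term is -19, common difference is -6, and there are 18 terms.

Sₙ = n/2 × (first + last)
Last term = a + (n-1)d = -19 + (18-1)×(-6) = -121
S_18 = 18/2 × (-19 + (-121))
S_18 = 18/2 × (-140) = -1260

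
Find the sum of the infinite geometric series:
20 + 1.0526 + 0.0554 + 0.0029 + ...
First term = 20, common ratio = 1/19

For |r| < 1, S = a / (1 - r)
S = 20 / (1 - (1/19))
S = 20 / (18/19)
S = 190/9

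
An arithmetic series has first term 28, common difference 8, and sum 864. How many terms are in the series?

Using S = n/2 × [2a + (n-1)d]
864 = n/2 × [2(28) + (n-1)(8)]
864 = n/2 × [56 + 8n - 8]
1728 = n × [48 + 8n]
8n² + (48)n - 1728 = 0
Discriminant: Δ = (48)² - 4(8)(-1728) = 2304 + 55296 = 57600
√Δ = 240
n = [-(48) + √Δ] / (2·8) = (-48 + 240) / 16 = 192 / 16 = 12
(The negative root is discarded since n must be a positive integer.)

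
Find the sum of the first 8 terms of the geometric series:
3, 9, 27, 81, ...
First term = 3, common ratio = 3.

Sₙ = a(1 - rⁿ) / (1 - r)
S_8 = 3(1 - 3^8) / (1 - 3)
S_8 = 3(1 - 6561) / (-2)
S_8 = 9840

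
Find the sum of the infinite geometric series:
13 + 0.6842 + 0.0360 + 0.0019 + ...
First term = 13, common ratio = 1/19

For |r| < 1, S = a / (1 - r)
S = 13 / (1 - (1/19))
S = 13 / (18/19)
S = 247/18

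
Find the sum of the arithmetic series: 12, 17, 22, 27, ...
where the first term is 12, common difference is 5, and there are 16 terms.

Sₙ = n/2 × (first + last)
Last term = a + (n-1)d = 12 + (16-1)×5 = 87
S_16 = 16/2 × (12 + 87)
S_16 = 16/2 × 99 = 792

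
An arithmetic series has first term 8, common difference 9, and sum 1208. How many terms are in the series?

Using S = n/2 × [2a + (n-1)d]
1208 = n/2 × [2(8) + (n-1)(9)]
1208 = n/2 × [16 + 9n - 9]
2416 = n × [7 + 9n]
9n² + (7)n - 2416 = 0
Discriminant: Δ = (7)² - 4(9)(-2416) = 49 + 86976 = 87025
√Δ = 295
n = [-(7) + √Δ] / (2·9) = (-7 + 295) / 18 = 288 / 18 = 16
(The negative root is discarded since n must be a positive integer.)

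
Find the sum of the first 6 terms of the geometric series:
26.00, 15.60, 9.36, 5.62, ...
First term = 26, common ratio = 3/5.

Sₙ = a(1 - rⁿ) / (1 - r)
S_6 = 26(1 - (3/5)^6) / (1 - (3/5))
S_6 = 26(1 - (729/15625)) / (2/5)
S_6 = 193648/3125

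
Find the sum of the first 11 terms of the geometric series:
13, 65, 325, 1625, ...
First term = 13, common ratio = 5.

Sₙ = a(1 - rⁿ) / (1 - r)
S_11 = 13(1 - 5^11) / (1 - 5)
S_11 = 13(1 - 48828125) / (-4)
S_11 = 158691403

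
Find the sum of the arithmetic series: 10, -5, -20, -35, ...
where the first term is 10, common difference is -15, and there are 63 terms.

Sₙ = n/2 × (first + last)
Last term = a + (n-1)d = 10 + (63-1)×(-15) = -920
S_63 = 63/2 × (10 + (-920))
S_63 = 63/2 × (-910) = -28665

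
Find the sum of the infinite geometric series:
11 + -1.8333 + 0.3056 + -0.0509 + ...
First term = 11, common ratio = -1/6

For |r| < 1, S = a / (1 - r)
S = 11 / (1 - (-1/6))
S = 11 / (7/6)
S = 66/7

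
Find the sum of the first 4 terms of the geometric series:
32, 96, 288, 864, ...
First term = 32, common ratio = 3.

Sₙ = a(1 - rⁿ) / (1 - r)
S_4 = 32(1 - 3^4) / (1 - 3)
S_4 = 32(1 - 81) / (-2)
S_4 = 1280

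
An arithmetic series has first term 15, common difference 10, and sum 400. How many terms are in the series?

Using S = n/2 × [2a + (n-1)d]
400 = n/2 × [2(15) + (n-1)(10)]
400 = n/2 × [30 + 10n - 10]
800 = n × [20 + 10n]
10n² + (20)n - 800 = 0
Discriminant: Δ = (20)² - 4(10)(-800) = 400 + 32000 = 32400
√Δ = 180
n = [-(20) + √Δ] / (2·10) = (-20 + 180) / 20 = 160 / 20 = 8
(The negative root is discarded since n must be a positive integer.)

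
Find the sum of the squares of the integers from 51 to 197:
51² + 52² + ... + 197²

Use ∑_{k=1}^{n} k² = n(n+1)(2n+1)/6, then subtract the first 50 terms.
∑_{k=1}^{197} k² = 197×198×395/6 = 2567895
∑_{k=1}^{50} k² = 50×51×101/6 = 42925
∑_{k=51}^{197} k² = 2567895 - 42925 = 2524970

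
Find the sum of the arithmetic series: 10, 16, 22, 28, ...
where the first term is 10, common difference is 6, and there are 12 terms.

Sₙ = n/2 × (first + last)
Last term = a + (n-1)d = 10 + (12-1)×6 = 76
S_12 = 12/2 × (10 + 76)
S_12 = 12/2 × 86 = 516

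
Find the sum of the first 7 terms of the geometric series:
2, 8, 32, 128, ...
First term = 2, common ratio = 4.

Sₙ = a(1 - rⁿ) / (1 - r)
S_7 = 2(1 - 4^7) / (1 - 4)
S_7 = 2(1 - 16384) / (-3)
S_7 = 10922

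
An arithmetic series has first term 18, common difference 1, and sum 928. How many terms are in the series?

Using S = n/2 × [2a + (n-1)d]
928 = n/2 × [2(18) + (n-1)(1)]
928 = n/2 × [36 + 1n - 1]
1856 = n × [35 + 1n]
1n² + (35)n - 1856 = 0
Discriminant: Δ = (35)² - 4(1)(-1856) = 1225 + 7424 = 8649
√Δ = 93
n = [-(35) + √Δ] / (2·1) = (-35 + 93) / 2 = 58 / 2 = 29
(The negative root is discarded since n must be a positive integer.)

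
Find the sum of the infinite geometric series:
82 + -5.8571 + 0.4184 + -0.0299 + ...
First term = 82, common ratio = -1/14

For |r| < 1, S = a / (1 - r)
S = 82 / (1 - (-1/14))
S = 82 / (15/14)
S = 1148/15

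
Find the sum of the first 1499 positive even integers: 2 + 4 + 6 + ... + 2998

Sum of first n even numbers = n(n+1)
= 1499×1500
= 2248500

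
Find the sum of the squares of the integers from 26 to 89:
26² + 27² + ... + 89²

Use ∑_{k=1}^{n} k² = n(n+1)(2n+1)/6, then subtract the first 25 terms.
∑_{k=1}^{89} k² = 89×90×179/6 = 238965
∑_{k=1}^{25} k² = 25×26×51/6 = 5525
∑_{k=26}^{89} k² = 238965 - 5525 = 233440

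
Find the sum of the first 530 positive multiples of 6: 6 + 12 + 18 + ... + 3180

Factor out 6: = 6(1 + 2 + ... + 530) = 6 × n(n+1)/2
= 6 × 530×531/2
= 6 × 140715
= 844290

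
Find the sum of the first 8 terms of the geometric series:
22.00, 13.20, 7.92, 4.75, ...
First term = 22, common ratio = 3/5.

Sₙ = a(1 - rⁿ) / (1 - r)
S_8 = 22(1 - (3/5)^8) / (1 - (3/5))
S_8 = 22(1 - (6561/390625)) / (2/5)
S_8 = 4224704/78125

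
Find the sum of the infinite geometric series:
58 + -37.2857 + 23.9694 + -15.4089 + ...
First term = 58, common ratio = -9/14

For |r| < 1, S = a / (1 - r)
S = 58 / (1 - (-9/14))
S = 58 / (23/14)
S = 812/23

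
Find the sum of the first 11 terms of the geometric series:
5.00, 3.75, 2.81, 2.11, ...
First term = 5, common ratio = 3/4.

Sₙ = a(1 - rⁿ) / (1 - r)
S_11 = 5(1 - (3/4)^11) / (1 - (3/4))
S_11 = 5(1 - (177147/4194304)) / (1/4)
S_11 = 20085785/1048576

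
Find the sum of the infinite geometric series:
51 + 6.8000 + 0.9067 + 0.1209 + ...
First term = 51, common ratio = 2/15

For |r| < 1, S = a / (1 - r)
S = 51 / (1 - (2/15))
S = 51 / (13/15)
S = 765/13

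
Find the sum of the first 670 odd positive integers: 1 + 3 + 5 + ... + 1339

Sum of first n odd numbers = n²
= 670²
= 448900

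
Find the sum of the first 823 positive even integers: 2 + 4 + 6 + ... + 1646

Sum of first n even numbers = n(n+1)
= 823×824
= 678152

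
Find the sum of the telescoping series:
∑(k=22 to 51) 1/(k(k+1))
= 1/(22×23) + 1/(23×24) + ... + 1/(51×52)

Partial fractions: 1/(k(k+1)) = 1/k - 1/(k+1)
The series telescopes:
= (1/22 - 1/23) + (1/23 - 1/24) + ... + (1/51 - 1/52)
= 1/22 - 1/52
= 15/572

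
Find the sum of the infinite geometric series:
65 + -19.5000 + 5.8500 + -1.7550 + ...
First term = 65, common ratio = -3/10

For |r| < 1, S = a / (1 - r)
S = 65 / (1 - (-3/10))
S = 65 / (13/10)
S = 50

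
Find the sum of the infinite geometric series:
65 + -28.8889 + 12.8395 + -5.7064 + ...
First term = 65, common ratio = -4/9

For |r| < 1, S = a / (1 - r)
S = 65 / (1 - (-4/9))
S = 65 / (13/9)
S = 45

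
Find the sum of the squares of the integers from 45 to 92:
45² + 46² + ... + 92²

Use ∑_{k=1}^{n} k² = n(n+1)(2n+1)/6, then subtract the first 44 terms.
∑_{k=1}^{92} k² = 92×93×185/6 = 263810
∑_{k=1}^{44} k² = 44×45×89/6 = 29370
∑_{k=45}^{92} k² = 263810 - 29370 = 234440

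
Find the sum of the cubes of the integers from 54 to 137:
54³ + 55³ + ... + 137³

Use ∑_{k=1}^{n} k³ = [n(n+1)/2]², then subtract the first 53 terms.
∑_{k=1}^{137} k³ = [137×138/2]² = 9453² = 89359209
∑_{k=1}^{53} k³ = [53×54/2]² = 1431² = 2047761
∑_{k=54}^{137} k³ = 89359209 - 2047761 = 87311448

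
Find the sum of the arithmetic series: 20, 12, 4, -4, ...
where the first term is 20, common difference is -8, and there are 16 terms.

Sₙ = n/2 × (first + last)
Last term = a + (n-1)d = 20 + (16-1)×(-8) = -100
S_16 = 16/2 × (20 + (-100))
S_16 = 16/2 × (-80) = -640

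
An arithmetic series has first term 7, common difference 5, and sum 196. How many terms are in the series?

Using S = n/2 × [2a + (n-1)d]
196 = n/2 × [2(7) + (n-1)(5)]
196 = n/2 × [14 + 5n - 5]
392 = n × [9 + 5n]
5n² + (9)n - 392 = 0
Discriminant: Δ = (9)² - 4(5)(-392) = 81 + 7840 = 7921
√Δ = 89
n = [-(9) + √Δ] / (2·5) = (-9 + 89) / 10 = 80 / 10 = 8
(The negative root is discarded since n must be a positive integer.)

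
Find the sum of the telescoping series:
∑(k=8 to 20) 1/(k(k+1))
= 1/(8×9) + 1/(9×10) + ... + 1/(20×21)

Partial fractions: 1/(k(k+1)) = 1/k - 1/(k+1)
The series telescopes:
= (1/8 - 1/9) + (1/9 - 1/10) + ... + (1/20 - 1/21)
= 1/8 - 1/21
= 13/168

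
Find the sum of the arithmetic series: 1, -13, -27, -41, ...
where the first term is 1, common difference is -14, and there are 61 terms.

Sₙ = n/2 × (first + last)
Last term = a + (n-1)d = 1 + (61-1)×(-14) = -839
S_61 = 61/2 × (1 + (-839))
S_61 = 61/2 × (-838) = -25559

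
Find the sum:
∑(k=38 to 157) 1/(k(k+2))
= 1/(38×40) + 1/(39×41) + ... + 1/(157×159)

Partial fractions: 1/(k(k+2)) = (1/2)[1/k - 1/(k+2)]
Telescoping leaves the first two and last two terms:
= (1/2)[1/38 + 1/39 - 1/158 - 1/159]
= 61025/3102567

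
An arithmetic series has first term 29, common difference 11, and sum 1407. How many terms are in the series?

Using S = n/2 × [2a + (n-1)d]
1407 = n/2 × [2(29) + (n-1)(11)]
1407 = n/2 × [58 + 11n - 11]
2814 = n × [47 + 11n]
11n² + (47)n - 2814 = 0
Discriminant: Δ = (47)² - 4(11)(-2814) = 2209 + 123816 = 126025
√Δ = 355
n = [-(47) + √Δ] / (2·11) = (-47 + 355) / 22 = 308 / 22 = 14
(The negative root is discarded since n must be a positive integer.)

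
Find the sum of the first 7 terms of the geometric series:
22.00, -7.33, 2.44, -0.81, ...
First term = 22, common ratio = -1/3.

Sₙ = a(1 - rⁿ) / (1 - r)
S_7 = 22(1 - (-1/3)^7) / (1 - (-1/3))
S_7 = 22(1 - (-1/2187)) / (4/3)
S_7 = 12034/729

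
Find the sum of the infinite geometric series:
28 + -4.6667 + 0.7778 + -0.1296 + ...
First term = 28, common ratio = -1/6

For |r| < 1, S = a / (1 - r)
S = 28 / (1 - (-1/6))
S = 28 / (7/6)
S = 24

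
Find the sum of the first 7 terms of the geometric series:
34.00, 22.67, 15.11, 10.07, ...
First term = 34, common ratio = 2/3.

Sₙ = a(1 - rⁿ) / (1 - r)
S_7 = 34(1 - (2/3)^7) / (1 - (2/3))
S_7 = 34(1 - (128/2187)) / (1/3)
S_7 = 70006/729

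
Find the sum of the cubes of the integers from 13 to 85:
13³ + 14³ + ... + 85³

Use ∑_{k=1}^{n} k³ = [n(n+1)/2]², then subtract the first 12 terms.
∑_{k=1}^{85} k³ = [85×86/2]² = 3655² = 13359025
∑_{k=1}^{12} k³ = [12×13/2]² = 78² = 6084
∑_{k=13}^{85} k³ = 13359025 - 6084 = 13352941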